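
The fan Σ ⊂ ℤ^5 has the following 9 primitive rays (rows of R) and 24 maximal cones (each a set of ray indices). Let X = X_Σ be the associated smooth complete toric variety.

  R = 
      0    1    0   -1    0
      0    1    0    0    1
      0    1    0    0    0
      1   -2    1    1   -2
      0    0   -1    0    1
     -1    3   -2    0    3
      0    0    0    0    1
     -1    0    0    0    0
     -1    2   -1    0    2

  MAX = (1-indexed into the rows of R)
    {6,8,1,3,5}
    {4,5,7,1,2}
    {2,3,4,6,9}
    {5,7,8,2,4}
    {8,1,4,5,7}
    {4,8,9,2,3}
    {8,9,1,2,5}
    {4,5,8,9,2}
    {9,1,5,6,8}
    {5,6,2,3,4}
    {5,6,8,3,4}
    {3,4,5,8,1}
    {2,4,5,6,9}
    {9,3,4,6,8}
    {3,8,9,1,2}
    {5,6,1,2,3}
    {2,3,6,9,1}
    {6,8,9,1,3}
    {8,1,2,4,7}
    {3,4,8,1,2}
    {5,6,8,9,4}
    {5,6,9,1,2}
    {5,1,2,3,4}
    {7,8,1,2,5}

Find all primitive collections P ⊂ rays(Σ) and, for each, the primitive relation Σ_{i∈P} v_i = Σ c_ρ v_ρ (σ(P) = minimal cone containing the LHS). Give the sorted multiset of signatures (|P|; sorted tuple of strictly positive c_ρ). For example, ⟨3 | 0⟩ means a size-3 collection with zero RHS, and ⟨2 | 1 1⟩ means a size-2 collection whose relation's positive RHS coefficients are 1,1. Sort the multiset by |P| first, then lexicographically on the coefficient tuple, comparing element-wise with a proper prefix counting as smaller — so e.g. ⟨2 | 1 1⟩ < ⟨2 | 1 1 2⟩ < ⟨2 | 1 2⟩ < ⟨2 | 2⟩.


Σ has 9 primitive collections:

  P={3,7}:  v_{3} + v_{7} = v_{2}  ⟹  sig = ⟨2 | 1⟩
  P={6,7}:  v_{6} + v_{7} = v_{2} + v_{5} + v_{9}  ⟹  sig = ⟨2 | 1 1 1⟩
  P={7,9}:  v_{7} + v_{9} = 2·v_{2} + v_{5} + v_{8}  ⟹  sig = ⟨2 | 1 1 2⟩
  P={1,4,9}:  v_{1} + v_{4} + v_{9} = v_{3}  ⟹  sig = ⟨3 | 1⟩
  P={3,5,9}:  v_{3} + v_{5} + v_{9} = v_{6}  ⟹  sig = ⟨3 | 1⟩
  P={1,4,6}:  v_{1} + v_{4} + v_{6} = 2·v_{3} + v_{5}  ⟹  sig = ⟨3 | 1 2⟩
  P={2,6,8}:  v_{2} + v_{6} + v_{8} = 2·v_{9}  ⟹  sig = ⟨3 | 2⟩
  P={2,3,5,8}:  v_{2} + v_{3} + v_{5} + v_{8} = v_{9}  ⟹  sig = ⟨4 | 1⟩
  P={1,2,4,5,8}:  v_{1} + v_{2} + v_{4} + v_{5} + v_{8} = 0  ⟹  sig = ⟨5 | 0⟩

Sorted signature multiset PRS(X):
    |P|=2: 3 collections, coeffs (1), (1,1,1), (1,1,2)
    |P|=3: 4 collections, coeffs (1), (1), (1,2), (2)
    |P|=4: 1 collection, coeffs (1)
    |P|=5: 1 collection, coeffs ()


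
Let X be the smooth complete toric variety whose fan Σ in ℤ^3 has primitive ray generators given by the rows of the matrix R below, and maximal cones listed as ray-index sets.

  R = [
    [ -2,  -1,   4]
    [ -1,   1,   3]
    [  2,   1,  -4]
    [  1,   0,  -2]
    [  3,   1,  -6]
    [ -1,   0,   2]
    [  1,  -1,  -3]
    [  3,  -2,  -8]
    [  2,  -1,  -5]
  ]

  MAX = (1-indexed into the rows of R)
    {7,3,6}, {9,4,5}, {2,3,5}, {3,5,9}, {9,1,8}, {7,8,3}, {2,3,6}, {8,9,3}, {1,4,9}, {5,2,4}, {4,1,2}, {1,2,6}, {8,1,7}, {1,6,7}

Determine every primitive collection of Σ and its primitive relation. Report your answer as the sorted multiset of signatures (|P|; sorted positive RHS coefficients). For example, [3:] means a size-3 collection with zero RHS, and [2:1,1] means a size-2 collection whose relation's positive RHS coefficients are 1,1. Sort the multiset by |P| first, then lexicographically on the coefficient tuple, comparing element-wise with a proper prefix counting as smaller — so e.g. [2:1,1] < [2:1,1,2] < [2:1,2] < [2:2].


15 collections generate NE(X_Σ); each relation:

  P={1,3}:  v_{1} + v_{3} = 0  so sig = [2:]
  P={2,7}:  v_{2} + v_{7} = 0  so sig = [2:]
  P={4,6}:  v_{4} + v_{6} = 0  so sig = [2:]
  P={1,5}:  v_{1} + v_{5} = v_{4}  so sig = [2:1]
  P={2,8}:  v_{2} + v_{8} = v_{9}  so sig = [2:1]
  P={2,9}:  v_{2} + v_{9} = v_{4}  so sig = [2:1]
  P={3,4}:  v_{3} + v_{4} = v_{5}  so sig = [2:1]
  P={4,7}:  v_{4} + v_{7} = v_{9}  so sig = [2:1]
  P={5,6}:  v_{5} + v_{6} = v_{3}  so sig = [2:1]
  P={6,9}:  v_{6} + v_{9} = v_{7}  so sig = [2:1]
  P={7,9}:  v_{7} + v_{9} = v_{8}  so sig = [2:1]
  P={5,7}:  v_{5} + v_{7} = v_{3} + v_{9}  so sig = [2:1,1]
  P={5,8}:  v_{5} + v_{8} = v_{3} + 2·v_{9}  so sig = [2:1,2]
  P={4,8}:  v_{4} + v_{8} = 2·v_{9}  so sig = [2:2]
  P={6,8}:  v_{6} + v_{8} = 2·v_{7}  so sig = [2:2]

Signatures (|P|; sorted positive RHS coefficients), sorted:
{ [2:] ×3,  [2:1] ×8,  [2:1,1],  [2:1,2],  [2:2] ×2 }


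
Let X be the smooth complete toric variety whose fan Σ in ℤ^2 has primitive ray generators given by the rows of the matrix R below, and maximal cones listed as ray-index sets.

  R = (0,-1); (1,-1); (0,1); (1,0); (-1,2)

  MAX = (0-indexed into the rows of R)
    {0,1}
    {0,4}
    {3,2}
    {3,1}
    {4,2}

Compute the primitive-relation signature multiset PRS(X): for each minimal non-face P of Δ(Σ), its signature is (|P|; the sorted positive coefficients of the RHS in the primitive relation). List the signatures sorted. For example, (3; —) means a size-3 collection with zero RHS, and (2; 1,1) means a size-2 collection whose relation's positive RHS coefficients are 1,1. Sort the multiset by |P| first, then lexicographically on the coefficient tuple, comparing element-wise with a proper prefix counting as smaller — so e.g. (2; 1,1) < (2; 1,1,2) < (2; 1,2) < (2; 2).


Primitive collections (5):

  • {0,2}:  v_{0} + v_{2} = 0  →  sig = (2; —)
  • {0,3}:  v_{0} + v_{3} = v_{1}  →  sig = (2; 1)
  • {1,2}:  v_{1} + v_{2} = v_{3}  →  sig = (2; 1)
  • {1,4}:  v_{1} + v_{4} = v_{2}  →  sig = (2; 1)
  • {3,4}:  v_{3} + v_{4} = 2·v_{2}  →  sig = (2; 2)

so the primitive-relation signature multiset is
    (2; —)
    (2; 1)
    (2; 1)
    (2; 1)
    (2; 2)


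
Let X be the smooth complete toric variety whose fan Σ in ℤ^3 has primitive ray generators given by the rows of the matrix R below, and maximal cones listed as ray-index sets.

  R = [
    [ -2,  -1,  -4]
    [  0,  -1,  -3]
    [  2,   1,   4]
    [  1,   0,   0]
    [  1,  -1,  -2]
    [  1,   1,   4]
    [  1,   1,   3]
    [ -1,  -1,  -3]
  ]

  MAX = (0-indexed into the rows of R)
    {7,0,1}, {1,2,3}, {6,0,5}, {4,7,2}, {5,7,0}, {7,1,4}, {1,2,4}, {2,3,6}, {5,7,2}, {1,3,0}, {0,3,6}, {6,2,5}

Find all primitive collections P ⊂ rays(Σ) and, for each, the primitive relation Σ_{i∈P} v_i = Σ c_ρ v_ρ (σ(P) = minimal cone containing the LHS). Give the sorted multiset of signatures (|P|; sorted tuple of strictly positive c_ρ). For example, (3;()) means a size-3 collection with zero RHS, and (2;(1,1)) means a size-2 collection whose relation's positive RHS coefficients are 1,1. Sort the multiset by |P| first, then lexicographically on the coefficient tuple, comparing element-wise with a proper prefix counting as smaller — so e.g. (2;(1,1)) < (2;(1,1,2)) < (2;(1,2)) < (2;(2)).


Δ(Σ) — 8 vertices, 11 min non-faces:

  P = {0,2}:  v_{0} + v_{2} = 0  ⇒ sig = (2;())
  P = {6,7}:  v_{6} + v_{7} = 0  ⇒ sig = (2;())
  P = {1,6}:  v_{1} + v_{6} = v_{3}  ⇒ sig = (2;(1))
  P = {3,5}:  v_{3} + v_{5} = v_{2}  ⇒ sig = (2;(1))
  P = {3,7}:  v_{3} + v_{7} = v_{1}  ⇒ sig = (2;(1))
  P = {0,4}:  v_{0} + v_{4} = v_{1} + v_{7}  ⇒ sig = (2;(1,1))
  P = {1,5}:  v_{1} + v_{5} = v_{2} + v_{7}  ⇒ sig = (2;(1,1))
  P = {4,6}:  v_{4} + v_{6} = v_{1} + v_{2}  ⇒ sig = (2;(1,1))
  P = {3,4}:  v_{3} + v_{4} = 2·v_{1} + v_{2}  ⇒ sig = (2;(1,2))
  P = {4,5}:  v_{4} + v_{5} = 2·v_{2} + 2·v_{7}  ⇒ sig = (2;(2,2))
  P = {1,2,7}:  v_{1} + v_{2} + v_{7} = v_{4}  ⇒ sig = (3;(1))

Sorted signature multiset PRS(X):
{ (2;()) ×2,  (2;(1)) ×3,  (2;(1,1)) ×3,  (2;(1,2)),  (2;(2,2)),  (3;(1)) }


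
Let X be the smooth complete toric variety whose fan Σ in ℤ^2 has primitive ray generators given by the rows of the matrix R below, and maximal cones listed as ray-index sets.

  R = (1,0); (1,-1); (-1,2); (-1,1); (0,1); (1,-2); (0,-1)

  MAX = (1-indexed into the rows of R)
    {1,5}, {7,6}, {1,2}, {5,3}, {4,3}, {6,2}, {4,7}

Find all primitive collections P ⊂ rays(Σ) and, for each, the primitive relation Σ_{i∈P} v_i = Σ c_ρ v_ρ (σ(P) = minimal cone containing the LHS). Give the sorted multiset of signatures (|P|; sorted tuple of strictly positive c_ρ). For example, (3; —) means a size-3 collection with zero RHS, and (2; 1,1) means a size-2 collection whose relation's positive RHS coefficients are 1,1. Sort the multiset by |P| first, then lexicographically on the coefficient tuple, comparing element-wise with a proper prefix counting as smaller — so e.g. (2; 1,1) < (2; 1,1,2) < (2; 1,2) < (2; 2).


The 14 primitive collections of Σ (r=7, n=2):

  P = {2,4}:  v_{2} + v_{4} = 0  →  sig = (2; —)
  P = {3,6}:  v_{3} + v_{6} = 0  →  sig = (2; —)
  P = {5,7}:  v_{5} + v_{7} = 0  →  sig = (2; —)
  P = {1,4}:  v_{1} + v_{4} = v_{5}  →  sig = (2; 1)
  P = {1,7}:  v_{1} + v_{7} = v_{2}  →  sig = (2; 1)
  P = {2,3}:  v_{2} + v_{3} = v_{5}  →  sig = (2; 1)
  P = {2,5}:  v_{2} + v_{5} = v_{1}  →  sig = (2; 1)
  P = {2,7}:  v_{2} + v_{7} = v_{6}  →  sig = (2; 1)
  P = {3,7}:  v_{3} + v_{7} = v_{4}  →  sig = (2; 1)
  P = {4,5}:  v_{4} + v_{5} = v_{3}  →  sig = (2; 1)
  P = {4,6}:  v_{4} + v_{6} = v_{7}  →  sig = (2; 1)
  P = {5,6}:  v_{5} + v_{6} = v_{2}  →  sig = (2; 1)
  P = {1,3}:  v_{1} + v_{3} = 2·v_{5}  →  sig = (2; 2)
  P = {1,6}:  v_{1} + v_{6} = 2·v_{2}  →  sig = (2; 2)

so the primitive-relation signature multiset is
{ (2; —) ×3,  (2; 1) ×9,  (2; 2) ×2 }


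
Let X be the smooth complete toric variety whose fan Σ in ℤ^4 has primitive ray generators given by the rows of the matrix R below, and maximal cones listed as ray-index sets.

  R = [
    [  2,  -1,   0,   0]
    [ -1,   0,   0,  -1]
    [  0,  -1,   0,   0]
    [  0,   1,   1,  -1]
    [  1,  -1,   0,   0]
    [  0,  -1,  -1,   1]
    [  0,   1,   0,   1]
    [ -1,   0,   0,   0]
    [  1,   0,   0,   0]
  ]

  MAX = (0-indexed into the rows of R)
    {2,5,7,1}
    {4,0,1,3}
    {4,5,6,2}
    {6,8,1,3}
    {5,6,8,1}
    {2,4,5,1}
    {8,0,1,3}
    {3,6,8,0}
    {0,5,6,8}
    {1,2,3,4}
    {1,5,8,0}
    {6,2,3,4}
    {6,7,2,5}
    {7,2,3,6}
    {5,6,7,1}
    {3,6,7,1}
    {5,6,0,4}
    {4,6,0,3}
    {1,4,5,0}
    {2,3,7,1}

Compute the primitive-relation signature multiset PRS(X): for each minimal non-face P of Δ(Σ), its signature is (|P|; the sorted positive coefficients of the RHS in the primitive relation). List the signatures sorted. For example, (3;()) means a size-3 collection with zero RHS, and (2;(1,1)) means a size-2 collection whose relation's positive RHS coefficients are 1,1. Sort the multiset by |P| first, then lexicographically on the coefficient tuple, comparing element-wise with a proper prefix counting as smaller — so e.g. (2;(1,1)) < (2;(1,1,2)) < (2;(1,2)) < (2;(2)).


10 minimal non-faces of Δ(Σ) (on 9 rays):

  P = {3,5}:  v_{3} + v_{5} = 0  so sig = (2;())
  P = {7,8}:  v_{7} + v_{8} = 0  so sig = (2;())
  P = {0,7}:  v_{0} + v_{7} = v_{4}  so sig = (2;(1))
  P = {2,8}:  v_{2} + v_{8} = v_{4}  so sig = (2;(1))
  P = {4,7}:  v_{4} + v_{7} = v_{2}  so sig = (2;(1))
  P = {4,8}:  v_{4} + v_{8} = v_{0}  so sig = (2;(1))
  P = {0,2}:  v_{0} + v_{2} = 2·v_{4}  so sig = (2;(2))
  P = {1,4,6}:  v_{1} + v_{4} + v_{6} = 0  so sig = (3;())
  P = {0,1,6}:  v_{0} + v_{1} + v_{6} = v_{8}  so sig = (3;(1))
  P = {1,2,6}:  v_{1} + v_{2} + v_{6} = v_{7}  so sig = (3;(1))

so the primitive-relation signature multiset is
    |P|=2: 7 collections, coeffs (), (), (1), (1), (1), (1), (2)
    |P|=3: 3 collections, coeffs (), (1), (1)


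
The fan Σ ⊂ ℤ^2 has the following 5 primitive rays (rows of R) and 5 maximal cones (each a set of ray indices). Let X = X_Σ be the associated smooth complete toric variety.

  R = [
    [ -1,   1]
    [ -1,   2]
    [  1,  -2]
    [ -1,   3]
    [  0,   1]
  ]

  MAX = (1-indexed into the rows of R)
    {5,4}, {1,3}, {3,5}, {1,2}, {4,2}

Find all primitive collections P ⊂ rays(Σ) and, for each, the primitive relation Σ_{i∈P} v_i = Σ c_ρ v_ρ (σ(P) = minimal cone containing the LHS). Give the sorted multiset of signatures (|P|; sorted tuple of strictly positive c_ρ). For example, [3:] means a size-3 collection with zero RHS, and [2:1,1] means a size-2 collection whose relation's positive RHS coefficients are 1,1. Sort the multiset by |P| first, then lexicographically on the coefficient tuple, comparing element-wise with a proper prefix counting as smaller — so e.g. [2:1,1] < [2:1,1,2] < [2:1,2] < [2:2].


|primitive collections| = 5. Relations:

  {2,3}:  v_{2} + v_{3} = 0  ⇒ sig = [2:]
  {1,5}:  v_{1} + v_{5} = v_{2}  ⇒ sig = [2:1]
  {2,5}:  v_{2} + v_{5} = v_{4}  ⇒ sig = [2:1]
  {3,4}:  v_{3} + v_{4} = v_{5}  ⇒ sig = [2:1]
  {1,4}:  v_{1} + v_{4} = 2·v_{2}  ⇒ sig = [2:2]

Sorted signature multiset PRS(X):
[[2:], [2:1], [2:1], [2:1], [2:2]]


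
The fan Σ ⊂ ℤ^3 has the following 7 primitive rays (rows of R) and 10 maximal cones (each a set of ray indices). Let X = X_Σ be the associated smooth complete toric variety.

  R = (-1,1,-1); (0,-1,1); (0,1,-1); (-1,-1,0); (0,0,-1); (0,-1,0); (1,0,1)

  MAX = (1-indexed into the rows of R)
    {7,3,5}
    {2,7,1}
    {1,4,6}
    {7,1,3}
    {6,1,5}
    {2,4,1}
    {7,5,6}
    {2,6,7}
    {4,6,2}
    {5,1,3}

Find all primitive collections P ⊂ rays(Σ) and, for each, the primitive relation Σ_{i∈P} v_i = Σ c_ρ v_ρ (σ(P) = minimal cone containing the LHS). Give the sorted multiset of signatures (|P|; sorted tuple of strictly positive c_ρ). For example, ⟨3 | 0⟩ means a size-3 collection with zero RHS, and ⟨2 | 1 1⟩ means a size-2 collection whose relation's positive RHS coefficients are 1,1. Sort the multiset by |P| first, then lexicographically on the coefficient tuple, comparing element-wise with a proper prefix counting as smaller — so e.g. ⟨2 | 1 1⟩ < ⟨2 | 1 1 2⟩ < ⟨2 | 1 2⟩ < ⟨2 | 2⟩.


9 collections generate NE(X_Σ); each relation:

  • {2,3}:  v_{2} + v_{3} = 0 ; sig = ⟨2 | 0⟩
  • {2,5}:  v_{2} + v_{5} = v_{6} ; sig = ⟨2 | 1⟩
  • {3,6}:  v_{3} + v_{6} = v_{5} ; sig = ⟨2 | 1⟩
  • {4,7}:  v_{4} + v_{7} = v_{2} ; sig = ⟨2 | 1⟩
  • {3,4}:  v_{3} + v_{4} = v_{1} + v_{6} ; sig = ⟨2 | 1 1⟩
  • {4,5}:  v_{4} + v_{5} = v_{1} + 2·v_{6} ; sig = ⟨2 | 1 2⟩
  • {1,6,7}:  v_{1} + v_{6} + v_{7} = 0 ; sig = ⟨3 | 0⟩
  • {1,2,6}:  v_{1} + v_{2} + v_{6} = v_{4} ; sig = ⟨3 | 1⟩
  • {1,5,7}:  v_{1} + v_{5} + v_{7} = v_{3} ; sig = ⟨3 | 1⟩

Sorted signature multiset PRS(X):
[⟨2 | 0⟩, ⟨2 | 1⟩, ⟨2 | 1⟩, ⟨2 | 1⟩, ⟨2 | 1 1⟩, ⟨2 | 1 2⟩, ⟨3 | 0⟩, ⟨3 | 1⟩, ⟨3 | 1⟩]


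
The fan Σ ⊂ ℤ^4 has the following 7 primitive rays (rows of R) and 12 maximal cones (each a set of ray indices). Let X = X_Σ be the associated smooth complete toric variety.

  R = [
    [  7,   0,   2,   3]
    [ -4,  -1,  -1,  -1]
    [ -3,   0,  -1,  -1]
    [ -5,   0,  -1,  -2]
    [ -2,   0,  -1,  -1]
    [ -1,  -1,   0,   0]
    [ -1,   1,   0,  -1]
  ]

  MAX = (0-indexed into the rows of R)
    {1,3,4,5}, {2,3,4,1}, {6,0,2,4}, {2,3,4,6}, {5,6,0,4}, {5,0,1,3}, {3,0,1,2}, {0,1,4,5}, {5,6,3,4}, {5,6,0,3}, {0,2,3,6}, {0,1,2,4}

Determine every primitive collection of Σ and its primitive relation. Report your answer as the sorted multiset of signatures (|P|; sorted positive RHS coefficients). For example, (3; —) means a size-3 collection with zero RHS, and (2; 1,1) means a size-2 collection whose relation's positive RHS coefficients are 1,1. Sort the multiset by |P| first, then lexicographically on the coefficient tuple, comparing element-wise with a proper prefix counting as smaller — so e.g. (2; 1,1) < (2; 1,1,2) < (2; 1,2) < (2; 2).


The 3 primitive collections of Σ (r=7, n=4):

  • {1,6}:  v_{1} + v_{6} = v_{3}  so sig = (2; 1)
  • {2,5}:  v_{2} + v_{5} = v_{1}  so sig = (2; 1)
  • {0,3,4}:  v_{0} + v_{3} + v_{4} = 0  so sig = (3; —)

Signatures (|P|; sorted positive RHS coefficients), sorted:
{ (2; 1) ×2,  (3; —) }


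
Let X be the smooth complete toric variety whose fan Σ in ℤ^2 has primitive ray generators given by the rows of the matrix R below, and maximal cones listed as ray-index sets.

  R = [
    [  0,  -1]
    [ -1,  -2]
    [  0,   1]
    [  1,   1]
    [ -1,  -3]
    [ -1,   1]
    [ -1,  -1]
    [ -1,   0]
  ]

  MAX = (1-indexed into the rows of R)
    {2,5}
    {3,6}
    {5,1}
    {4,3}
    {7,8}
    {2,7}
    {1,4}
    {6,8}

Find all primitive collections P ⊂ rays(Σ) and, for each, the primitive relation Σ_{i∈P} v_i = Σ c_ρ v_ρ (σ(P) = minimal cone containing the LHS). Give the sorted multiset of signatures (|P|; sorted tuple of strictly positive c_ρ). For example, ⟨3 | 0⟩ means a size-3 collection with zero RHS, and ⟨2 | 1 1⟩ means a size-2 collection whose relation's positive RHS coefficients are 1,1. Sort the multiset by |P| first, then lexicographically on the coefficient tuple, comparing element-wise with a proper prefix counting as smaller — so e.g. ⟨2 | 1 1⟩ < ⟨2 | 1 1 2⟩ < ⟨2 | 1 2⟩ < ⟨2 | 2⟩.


|primitive collections| = 20. Relations:

  P={1,3}:  v_{1} + v_{3} = 0  ⇒ sig = ⟨2 | 0⟩
  P={4,7}:  v_{4} + v_{7} = 0  ⇒ sig = ⟨2 | 0⟩
  P={1,2}:  v_{1} + v_{2} = v_{5}  ⇒ sig = ⟨2 | 1⟩
  P={1,6}:  v_{1} + v_{6} = v_{8}  ⇒ sig = ⟨2 | 1⟩
  P={1,7}:  v_{1} + v_{7} = v_{2}  ⇒ sig = ⟨2 | 1⟩
  P={1,8}:  v_{1} + v_{8} = v_{7}  ⇒ sig = ⟨2 | 1⟩
  P={2,3}:  v_{2} + v_{3} = v_{7}  ⇒ sig = ⟨2 | 1⟩
  P={2,4}:  v_{2} + v_{4} = v_{1}  ⇒ sig = ⟨2 | 1⟩
  P={3,5}:  v_{3} + v_{5} = v_{2}  ⇒ sig = ⟨2 | 1⟩
  P={3,7}:  v_{3} + v_{7} = v_{8}  ⇒ sig = ⟨2 | 1⟩
  P={3,8}:  v_{3} + v_{8} = v_{6}  ⇒ sig = ⟨2 | 1⟩
  P={4,8}:  v_{4} + v_{8} = v_{3}  ⇒ sig = ⟨2 | 1⟩
  P={2,6}:  v_{2} + v_{6} = v_{7} + v_{8}  ⇒ sig = ⟨2 | 1 1⟩
  P={5,8}:  v_{5} + v_{8} = v_{2} + v_{7}  ⇒ sig = ⟨2 | 1 1⟩
  P={2,8}:  v_{2} + v_{8} = 2·v_{7}  ⇒ sig = ⟨2 | 2⟩
  P={4,5}:  v_{4} + v_{5} = 2·v_{1}  ⇒ sig = ⟨2 | 2⟩
  P={4,6}:  v_{4} + v_{6} = 2·v_{3}  ⇒ sig = ⟨2 | 2⟩
  P={5,6}:  v_{5} + v_{6} = 2·v_{7}  ⇒ sig = ⟨2 | 2⟩
  P={5,7}:  v_{5} + v_{7} = 2·v_{2}  ⇒ sig = ⟨2 | 2⟩
  P={6,7}:  v_{6} + v_{7} = 2·v_{8}  ⇒ sig = ⟨2 | 2⟩

Hence PRS(X_Σ) =
{ ⟨2 | 0⟩ ×2,  ⟨2 | 1⟩ ×10,  ⟨2 | 1 1⟩ ×2,  ⟨2 | 2⟩ ×6 }


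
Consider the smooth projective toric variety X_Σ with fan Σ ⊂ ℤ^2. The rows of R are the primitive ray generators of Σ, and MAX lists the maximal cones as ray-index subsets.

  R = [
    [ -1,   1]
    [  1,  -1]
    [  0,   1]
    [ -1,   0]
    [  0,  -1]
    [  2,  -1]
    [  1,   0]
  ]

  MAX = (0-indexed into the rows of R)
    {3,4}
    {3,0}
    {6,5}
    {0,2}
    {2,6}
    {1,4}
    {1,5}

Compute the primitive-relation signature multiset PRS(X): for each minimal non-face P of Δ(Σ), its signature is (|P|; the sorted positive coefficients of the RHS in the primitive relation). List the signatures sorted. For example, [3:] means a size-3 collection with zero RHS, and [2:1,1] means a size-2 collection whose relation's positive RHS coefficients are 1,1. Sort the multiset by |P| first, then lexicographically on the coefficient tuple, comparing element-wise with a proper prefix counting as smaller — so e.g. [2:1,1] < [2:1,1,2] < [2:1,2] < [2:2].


The 14 primitive collections of Σ (r=7, n=2):

  • {0,1}:  v_{0} + v_{1} = 0  ⟹  sig = [2:]
  • {2,4}:  v_{2} + v_{4} = 0  ⟹  sig = [2:]
  • {3,6}:  v_{3} + v_{6} = 0  ⟹  sig = [2:]
  • {0,4}:  v_{0} + v_{4} = v_{3}  ⟹  sig = [2:1]
  • {0,5}:  v_{0} + v_{5} = v_{6}  ⟹  sig = [2:1]
  • {0,6}:  v_{0} + v_{6} = v_{2}  ⟹  sig = [2:1]
  • {1,2}:  v_{1} + v_{2} = v_{6}  ⟹  sig = [2:1]
  • {1,3}:  v_{1} + v_{3} = v_{4}  ⟹  sig = [2:1]
  • {1,6}:  v_{1} + v_{6} = v_{5}  ⟹  sig = [2:1]
  • {2,3}:  v_{2} + v_{3} = v_{0}  ⟹  sig = [2:1]
  • {3,5}:  v_{3} + v_{5} = v_{1}  ⟹  sig = [2:1]
  • {4,6}:  v_{4} + v_{6} = v_{1}  ⟹  sig = [2:1]
  • {2,5}:  v_{2} + v_{5} = 2·v_{6}  ⟹  sig = [2:2]
  • {4,5}:  v_{4} + v_{5} = 2·v_{1}  ⟹  sig = [2:2]

Signatures (|P|; sorted positive RHS coefficients), sorted:
    [2:]
    [2:]
    [2:]
    [2:1]
    [2:1]
    [2:1]
    [2:1]
    [2:1]
    [2:1]
    [2:1]
    [2:1]
    [2:1]
    [2:2]
    [2:2]


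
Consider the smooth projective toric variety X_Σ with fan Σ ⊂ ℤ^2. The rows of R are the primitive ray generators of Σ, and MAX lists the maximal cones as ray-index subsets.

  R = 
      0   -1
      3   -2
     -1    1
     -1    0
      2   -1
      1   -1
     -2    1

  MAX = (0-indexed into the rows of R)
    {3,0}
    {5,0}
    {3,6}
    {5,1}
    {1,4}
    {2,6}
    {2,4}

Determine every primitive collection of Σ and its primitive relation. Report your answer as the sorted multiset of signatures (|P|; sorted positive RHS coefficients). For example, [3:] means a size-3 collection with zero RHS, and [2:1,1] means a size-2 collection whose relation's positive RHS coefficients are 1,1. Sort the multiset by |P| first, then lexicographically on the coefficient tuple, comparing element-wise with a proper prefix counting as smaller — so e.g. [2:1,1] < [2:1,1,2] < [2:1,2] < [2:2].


The 14 primitive collections of Σ (r=7, n=2):

  P={2,5}:  v_{2} + v_{5} = 0  →  sig = [2:]
  P={4,6}:  v_{4} + v_{6} = 0  →  sig = [2:]
  P={0,2}:  v_{0} + v_{2} = v_{3}  →  sig = [2:1]
  P={1,2}:  v_{1} + v_{2} = v_{4}  →  sig = [2:1]
  P={1,6}:  v_{1} + v_{6} = v_{5}  →  sig = [2:1]
  P={2,3}:  v_{2} + v_{3} = v_{6}  →  sig = [2:1]
  P={3,4}:  v_{3} + v_{4} = v_{5}  →  sig = [2:1]
  P={3,5}:  v_{3} + v_{5} = v_{0}  →  sig = [2:1]
  P={4,5}:  v_{4} + v_{5} = v_{1}  →  sig = [2:1]
  P={5,6}:  v_{5} + v_{6} = v_{3}  →  sig = [2:1]
  P={0,4}:  v_{0} + v_{4} = 2·v_{5}  →  sig = [2:2]
  P={0,6}:  v_{0} + v_{6} = 2·v_{3}  →  sig = [2:2]
  P={1,3}:  v_{1} + v_{3} = 2·v_{5}  →  sig = [2:2]
  P={0,1}:  v_{0} + v_{1} = 3·v_{5}  →  sig = [2:3]

Sorted signature multiset PRS(X):
    |P|=2: 14 collections, coeffs (), (), (1), (1), (1), (1), (1), (1), (1), (1), (2), (2), (2), (3)


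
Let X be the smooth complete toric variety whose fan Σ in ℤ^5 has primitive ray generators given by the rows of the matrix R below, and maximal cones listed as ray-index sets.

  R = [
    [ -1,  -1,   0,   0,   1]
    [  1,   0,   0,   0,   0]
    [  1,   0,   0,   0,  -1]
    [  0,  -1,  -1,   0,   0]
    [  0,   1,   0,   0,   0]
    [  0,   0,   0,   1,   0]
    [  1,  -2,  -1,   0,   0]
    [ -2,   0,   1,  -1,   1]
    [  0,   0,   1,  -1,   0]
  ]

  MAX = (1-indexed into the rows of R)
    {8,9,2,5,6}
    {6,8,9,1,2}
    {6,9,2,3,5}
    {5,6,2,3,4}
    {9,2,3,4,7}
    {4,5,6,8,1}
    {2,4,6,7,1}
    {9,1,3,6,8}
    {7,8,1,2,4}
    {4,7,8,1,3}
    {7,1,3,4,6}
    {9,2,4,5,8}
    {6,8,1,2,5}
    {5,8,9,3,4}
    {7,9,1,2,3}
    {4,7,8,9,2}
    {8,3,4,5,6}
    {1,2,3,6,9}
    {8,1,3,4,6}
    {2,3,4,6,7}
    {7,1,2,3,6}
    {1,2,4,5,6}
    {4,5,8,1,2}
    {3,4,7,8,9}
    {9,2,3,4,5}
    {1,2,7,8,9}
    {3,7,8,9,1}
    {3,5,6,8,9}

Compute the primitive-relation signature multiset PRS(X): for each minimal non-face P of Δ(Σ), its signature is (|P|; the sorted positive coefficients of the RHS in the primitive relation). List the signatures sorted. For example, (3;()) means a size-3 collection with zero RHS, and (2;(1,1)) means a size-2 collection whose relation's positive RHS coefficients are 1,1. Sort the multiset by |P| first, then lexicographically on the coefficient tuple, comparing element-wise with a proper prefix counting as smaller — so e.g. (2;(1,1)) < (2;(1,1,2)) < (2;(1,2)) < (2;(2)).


Minimal non-faces — 10 found among 9 rays, 28 max cones:

  P={5,7}:  v_{5} + v_{7} = v_{2} + v_{4}  ⇒ sig = (2;(1,1))
  P={1,3,5}:  v_{1} + v_{3} + v_{5} = 0  ⇒ sig = (3;())
  P={2,3,8}:  v_{2} + v_{3} + v_{8} = v_{9}  ⇒ sig = (3;(1))
  P={1,4,9}:  v_{1} + v_{4} + v_{9} = v_{7} + v_{8}  ⇒ sig = (3;(1,1))
  P={1,5,9}:  v_{1} + v_{5} + v_{9} = v_{2} + v_{8}  ⇒ sig = (3;(1,1))
  P={4,6,9}:  v_{4} + v_{6} + v_{9} = v_{1} + v_{3}  ⇒ sig = (3;(1,1))
  P={6,7,8}:  v_{6} + v_{7} + v_{8} = 2·v_{1} + v_{3}  ⇒ sig = (3;(1,2))
  P={6,7,9}:  v_{6} + v_{7} + v_{9} = 2·v_{1} + v_{2} + 2·v_{3}  ⇒ sig = (3;(1,2,2))
  P={1,2,3,4}:  v_{1} + v_{2} + v_{3} + v_{4} = v_{7}  ⇒ sig = (4;(1))
  P={2,4,6,8}:  v_{2} + v_{4} + v_{6} + v_{8} = v_{1}  ⇒ sig = (4;(1))

Signatures (|P|; sorted positive RHS coefficients), sorted:
{ (2;(1,1)),  (3;()),  (3;(1)),  (3;(1,1)) ×3,  (3;(1,2)),  (3;(1,2,2)),  (4;(1)) ×2 }


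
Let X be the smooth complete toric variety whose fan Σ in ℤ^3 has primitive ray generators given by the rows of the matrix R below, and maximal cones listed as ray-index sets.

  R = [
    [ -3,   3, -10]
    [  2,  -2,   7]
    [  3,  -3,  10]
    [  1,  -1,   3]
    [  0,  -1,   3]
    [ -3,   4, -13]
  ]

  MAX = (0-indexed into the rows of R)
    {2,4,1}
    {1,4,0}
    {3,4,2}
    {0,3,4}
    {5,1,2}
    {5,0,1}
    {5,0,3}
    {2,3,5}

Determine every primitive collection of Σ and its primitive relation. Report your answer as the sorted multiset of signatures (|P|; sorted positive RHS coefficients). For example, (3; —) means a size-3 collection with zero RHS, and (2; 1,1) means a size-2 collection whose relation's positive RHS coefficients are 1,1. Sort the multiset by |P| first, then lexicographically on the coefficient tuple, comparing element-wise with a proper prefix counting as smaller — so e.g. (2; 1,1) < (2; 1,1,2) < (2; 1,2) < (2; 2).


Primitive collections (3):

  {0,2}:  v_{0} + v_{2} = 0  →  sig = (2; —)
  {1,3}:  v_{1} + v_{3} = v_{2}  →  sig = (2; 1)
  {4,5}:  v_{4} + v_{5} = v_{0}  →  sig = (2; 1)

Hence PRS(X_Σ) =
    |P|=2: 3 collections, coeffs (), (1), (1)


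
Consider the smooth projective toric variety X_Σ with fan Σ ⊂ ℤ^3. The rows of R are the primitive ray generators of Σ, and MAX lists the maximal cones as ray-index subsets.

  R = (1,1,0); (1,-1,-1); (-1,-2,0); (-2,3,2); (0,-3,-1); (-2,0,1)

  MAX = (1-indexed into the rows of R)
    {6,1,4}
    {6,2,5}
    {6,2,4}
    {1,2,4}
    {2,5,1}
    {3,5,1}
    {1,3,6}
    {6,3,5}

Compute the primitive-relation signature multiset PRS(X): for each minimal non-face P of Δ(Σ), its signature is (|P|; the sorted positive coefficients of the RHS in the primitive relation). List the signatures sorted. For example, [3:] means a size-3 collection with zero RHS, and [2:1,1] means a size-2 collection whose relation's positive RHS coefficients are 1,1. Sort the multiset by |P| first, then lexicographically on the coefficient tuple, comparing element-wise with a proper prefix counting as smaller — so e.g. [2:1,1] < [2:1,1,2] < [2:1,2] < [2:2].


Minimal non-faces — 5 found among 6 rays, 8 max cones:

  • {2,3}:  v_{2} + v_{3} = v_{5}  ⟹  sig = [2:1]
  • {4,5}:  v_{4} + v_{5} = v_{6}  ⟹  sig = [2:1]
  • {3,4}:  v_{3} + v_{4} = v_{1} + 2·v_{6}  ⟹  sig = [2:1,2]
  • {1,2,6}:  v_{1} + v_{2} + v_{6} = 0  ⟹  sig = [3:]
  • {1,5,6}:  v_{1} + v_{5} + v_{6} = v_{3}  ⟹  sig = [3:1]

so the primitive-relation signature multiset is
    [2:1]
    [2:1]
    [2:1,2]
    [3:]
    [3:1]


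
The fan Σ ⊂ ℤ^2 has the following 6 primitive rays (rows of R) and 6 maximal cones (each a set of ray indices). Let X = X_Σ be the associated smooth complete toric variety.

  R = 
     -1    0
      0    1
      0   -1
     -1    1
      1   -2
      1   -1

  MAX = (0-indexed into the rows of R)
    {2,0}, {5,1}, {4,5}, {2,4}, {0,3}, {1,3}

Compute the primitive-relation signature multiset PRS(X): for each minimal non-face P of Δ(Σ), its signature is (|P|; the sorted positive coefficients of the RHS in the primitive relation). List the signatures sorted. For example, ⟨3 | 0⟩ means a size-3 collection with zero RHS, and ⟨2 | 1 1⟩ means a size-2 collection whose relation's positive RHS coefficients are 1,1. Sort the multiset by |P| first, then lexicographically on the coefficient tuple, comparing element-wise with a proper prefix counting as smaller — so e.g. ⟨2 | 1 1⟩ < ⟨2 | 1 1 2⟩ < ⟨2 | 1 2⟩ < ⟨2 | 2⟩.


Σ has 9 primitive collections:

  • {1,2}:  v_{1} + v_{2} = 0  so sig = ⟨2 | 0⟩
  • {3,5}:  v_{3} + v_{5} = 0  so sig = ⟨2 | 0⟩
  • {0,1}:  v_{0} + v_{1} = v_{3}  so sig = ⟨2 | 1⟩
  • {0,5}:  v_{0} + v_{5} = v_{2}  so sig = ⟨2 | 1⟩
  • {1,4}:  v_{1} + v_{4} = v_{5}  so sig = ⟨2 | 1⟩
  • {2,3}:  v_{2} + v_{3} = v_{0}  so sig = ⟨2 | 1⟩
  • {2,5}:  v_{2} + v_{5} = v_{4}  so sig = ⟨2 | 1⟩
  • {3,4}:  v_{3} + v_{4} = v_{2}  so sig = ⟨2 | 1⟩
  • {0,4}:  v_{0} + v_{4} = 2·v_{2}  so sig = ⟨2 | 2⟩

so the primitive-relation signature multiset is
{ ⟨2 | 0⟩ ×2,  ⟨2 | 1⟩ ×6,  ⟨2 | 2⟩ }


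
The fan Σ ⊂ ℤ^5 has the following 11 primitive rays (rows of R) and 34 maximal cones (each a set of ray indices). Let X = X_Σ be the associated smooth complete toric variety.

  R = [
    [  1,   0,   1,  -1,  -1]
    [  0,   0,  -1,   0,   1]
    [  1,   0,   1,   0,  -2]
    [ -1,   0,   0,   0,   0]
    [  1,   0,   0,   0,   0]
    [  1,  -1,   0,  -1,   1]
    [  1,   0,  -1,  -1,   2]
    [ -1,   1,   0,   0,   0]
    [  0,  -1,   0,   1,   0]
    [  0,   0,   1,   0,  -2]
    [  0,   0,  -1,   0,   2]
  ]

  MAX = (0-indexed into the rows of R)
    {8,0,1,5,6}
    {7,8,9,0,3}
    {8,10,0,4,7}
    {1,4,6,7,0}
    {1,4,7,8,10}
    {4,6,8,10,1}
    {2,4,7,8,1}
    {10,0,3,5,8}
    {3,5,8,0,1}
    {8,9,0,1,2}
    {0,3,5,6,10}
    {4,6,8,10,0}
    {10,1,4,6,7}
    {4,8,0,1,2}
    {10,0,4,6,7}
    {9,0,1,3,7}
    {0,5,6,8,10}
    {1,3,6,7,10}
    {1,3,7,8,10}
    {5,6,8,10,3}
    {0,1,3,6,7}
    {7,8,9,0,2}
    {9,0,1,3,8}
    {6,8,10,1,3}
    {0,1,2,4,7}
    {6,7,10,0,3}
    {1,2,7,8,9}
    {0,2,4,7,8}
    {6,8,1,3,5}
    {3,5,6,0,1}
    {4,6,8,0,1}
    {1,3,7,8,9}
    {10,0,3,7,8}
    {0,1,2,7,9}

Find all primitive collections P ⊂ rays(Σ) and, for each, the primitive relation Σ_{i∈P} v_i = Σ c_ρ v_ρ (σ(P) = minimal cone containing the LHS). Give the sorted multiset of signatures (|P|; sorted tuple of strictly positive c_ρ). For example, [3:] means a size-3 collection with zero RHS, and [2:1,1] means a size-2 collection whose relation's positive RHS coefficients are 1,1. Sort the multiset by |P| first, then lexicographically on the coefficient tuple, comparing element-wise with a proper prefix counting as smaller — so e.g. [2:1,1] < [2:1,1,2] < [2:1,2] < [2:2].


Δ(Σ) — 11 vertices, 16 min non-faces:

  {3,4}:  v_{3} + v_{4} = 0 — sig = [2:]
  {9,10}:  v_{9} + v_{10} = 0 — sig = [2:]
  {2,3}:  v_{2} + v_{3} = v_{9} — sig = [2:1]
  {2,10}:  v_{2} + v_{10} = v_{4} — sig = [2:1]
  {4,9}:  v_{4} + v_{9} = v_{2} — sig = [2:1]
  {6,9}:  v_{6} + v_{9} = v_{0} + v_{1} — sig = [2:1,1]
  {2,6}:  v_{2} + v_{6} = v_{0} + v_{1} + v_{4} — sig = [2:1,1,1]
  {4,5}:  v_{4} + v_{5} = v_{0} + v_{6} + v_{8} — sig = [2:1,1,1]
  {5,7}:  v_{5} + v_{7} = v_{0} + v_{3} + v_{10} — sig = [2:1,1,1]
  {5,9}:  v_{5} + v_{9} = 2·v_{0} + v_{1} + v_{3} + v_{8} — sig = [2:1,1,1,2]
  {2,5}:  v_{2} + v_{5} = 2·v_{0} + v_{1} + v_{8} — sig = [2:1,1,2]
  {0,1,10}:  v_{0} + v_{1} + v_{10} = v_{6} — sig = [3:1]
  {6,7,8}:  v_{6} + v_{7} + v_{8} = v_{10} — sig = [3:1]
  {1,5,10}:  v_{1} + v_{5} + v_{10} = v_{3} + 2·v_{6} + v_{8} — sig = [3:1,1,2]
  {0,1,7,8}:  v_{0} + v_{1} + v_{7} + v_{8} = 0 — sig = [4:]
  {0,3,6,8}:  v_{0} + v_{3} + v_{6} + v_{8} = v_{5} — sig = [4:1]

Signatures (|P|; sorted positive RHS coefficients), sorted:
    |P|=2: 11 collections, coeffs (), (), (1), (1), (1), (1,1), (1,1,1), (1,1,1), (1,1,1), (1,1,1,2), (1,1,2)
    |P|=3: 3 collections, coeffs (1), (1), (1,1,2)
    |P|=4: 2 collections, coeffs (), (1)


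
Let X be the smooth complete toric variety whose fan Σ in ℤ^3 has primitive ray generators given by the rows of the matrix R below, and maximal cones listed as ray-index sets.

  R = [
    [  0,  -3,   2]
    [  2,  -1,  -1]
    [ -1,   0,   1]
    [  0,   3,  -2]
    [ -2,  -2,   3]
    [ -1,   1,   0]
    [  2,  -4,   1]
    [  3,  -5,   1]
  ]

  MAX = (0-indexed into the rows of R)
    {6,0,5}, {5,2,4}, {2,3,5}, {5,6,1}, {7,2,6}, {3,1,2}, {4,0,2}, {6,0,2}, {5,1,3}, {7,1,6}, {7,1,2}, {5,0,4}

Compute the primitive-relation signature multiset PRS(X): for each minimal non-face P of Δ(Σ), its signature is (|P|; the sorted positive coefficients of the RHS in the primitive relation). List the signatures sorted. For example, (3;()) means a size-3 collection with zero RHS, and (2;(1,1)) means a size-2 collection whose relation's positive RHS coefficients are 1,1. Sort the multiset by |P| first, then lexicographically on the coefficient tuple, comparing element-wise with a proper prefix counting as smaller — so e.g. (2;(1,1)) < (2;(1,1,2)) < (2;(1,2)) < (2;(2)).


Minimal non-faces — 14 found among 8 rays, 12 max cones:

  P = {0,3}:  v_{0} + v_{3} = 0 ; sig = (2;())
  P = {0,1}:  v_{0} + v_{1} = v_{6} ; sig = (2;(1))
  P = {1,4}:  v_{1} + v_{4} = v_{0} ; sig = (2;(1))
  P = {3,6}:  v_{3} + v_{6} = v_{1} ; sig = (2;(1))
  P = {5,7}:  v_{5} + v_{7} = v_{6} ; sig = (2;(1))
  P = {3,4}:  v_{3} + v_{4} = v_{2} + v_{5} ; sig = (2;(1,1))
  P = {4,7}:  v_{4} + v_{7} = v_{0} + v_{2} + v_{6} ; sig = (2;(1,1,1))
  P = {0,7}:  v_{0} + v_{7} = v_{2} + 2·v_{6} ; sig = (2;(1,2))
  P = {3,7}:  v_{3} + v_{7} = 2·v_{1} + v_{2} ; sig = (2;(1,2))
  P = {4,6}:  v_{4} + v_{6} = 2·v_{0} ; sig = (2;(2))
  P = {1,2,5}:  v_{1} + v_{2} + v_{5} = 0 ; sig = (3;())
  P = {0,2,5}:  v_{0} + v_{2} + v_{5} = v_{4} ; sig = (3;(1))
  P = {1,2,6}:  v_{1} + v_{2} + v_{6} = v_{7} ; sig = (3;(1))
  P = {2,5,6}:  v_{2} + v_{5} + v_{6} = v_{0} ; sig = (3;(1))

Sorted signature multiset PRS(X):
[(2;()), (2;(1)), (2;(1)), (2;(1)), (2;(1)), (2;(1,1)), (2;(1,1,1)), (2;(1,2)), (2;(1,2)), (2;(2)), (3;()), (3;(1)), (3;(1)), (3;(1))]


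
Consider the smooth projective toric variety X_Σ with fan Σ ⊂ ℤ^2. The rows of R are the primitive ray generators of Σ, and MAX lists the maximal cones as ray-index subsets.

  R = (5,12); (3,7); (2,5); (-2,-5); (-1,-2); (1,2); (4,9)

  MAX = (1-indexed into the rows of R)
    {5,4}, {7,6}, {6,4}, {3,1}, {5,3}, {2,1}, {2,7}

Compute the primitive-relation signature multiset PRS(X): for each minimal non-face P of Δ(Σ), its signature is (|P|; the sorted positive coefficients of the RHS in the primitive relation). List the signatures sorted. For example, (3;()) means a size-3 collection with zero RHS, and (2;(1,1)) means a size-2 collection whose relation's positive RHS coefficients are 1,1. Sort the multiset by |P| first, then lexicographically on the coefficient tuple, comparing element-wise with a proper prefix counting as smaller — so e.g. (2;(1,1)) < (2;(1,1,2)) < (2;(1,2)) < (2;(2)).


14 collections generate NE(X_Σ); each relation:

  {3,4}:  v_{3} + v_{4} = 0  ⇒ sig = (2;())
  {5,6}:  v_{5} + v_{6} = 0  ⇒ sig = (2;())
  {1,4}:  v_{1} + v_{4} = v_{2}  ⇒ sig = (2;(1))
  {2,3}:  v_{2} + v_{3} = v_{1}  ⇒ sig = (2;(1))
  {2,4}:  v_{2} + v_{4} = v_{6}  ⇒ sig = (2;(1))
  {2,5}:  v_{2} + v_{5} = v_{3}  ⇒ sig = (2;(1))
  {2,6}:  v_{2} + v_{6} = v_{7}  ⇒ sig = (2;(1))
  {3,6}:  v_{3} + v_{6} = v_{2}  ⇒ sig = (2;(1))
  {5,7}:  v_{5} + v_{7} = v_{2}  ⇒ sig = (2;(1))
  {1,5}:  v_{1} + v_{5} = 2·v_{3}  ⇒ sig = (2;(2))
  {1,6}:  v_{1} + v_{6} = 2·v_{2}  ⇒ sig = (2;(2))
  {3,7}:  v_{3} + v_{7} = 2·v_{2}  ⇒ sig = (2;(2))
  {4,7}:  v_{4} + v_{7} = 2·v_{6}  ⇒ sig = (2;(2))
  {1,7}:  v_{1} + v_{7} = 3·v_{2}  ⇒ sig = (2;(3))

Sorted signature multiset PRS(X):
    (2;())
    (2;())
    (2;(1))
    (2;(1))
    (2;(1))
    (2;(1))
    (2;(1))
    (2;(1))
    (2;(1))
    (2;(2))
    (2;(2))
    (2;(2))
    (2;(2))
    (2;(3))


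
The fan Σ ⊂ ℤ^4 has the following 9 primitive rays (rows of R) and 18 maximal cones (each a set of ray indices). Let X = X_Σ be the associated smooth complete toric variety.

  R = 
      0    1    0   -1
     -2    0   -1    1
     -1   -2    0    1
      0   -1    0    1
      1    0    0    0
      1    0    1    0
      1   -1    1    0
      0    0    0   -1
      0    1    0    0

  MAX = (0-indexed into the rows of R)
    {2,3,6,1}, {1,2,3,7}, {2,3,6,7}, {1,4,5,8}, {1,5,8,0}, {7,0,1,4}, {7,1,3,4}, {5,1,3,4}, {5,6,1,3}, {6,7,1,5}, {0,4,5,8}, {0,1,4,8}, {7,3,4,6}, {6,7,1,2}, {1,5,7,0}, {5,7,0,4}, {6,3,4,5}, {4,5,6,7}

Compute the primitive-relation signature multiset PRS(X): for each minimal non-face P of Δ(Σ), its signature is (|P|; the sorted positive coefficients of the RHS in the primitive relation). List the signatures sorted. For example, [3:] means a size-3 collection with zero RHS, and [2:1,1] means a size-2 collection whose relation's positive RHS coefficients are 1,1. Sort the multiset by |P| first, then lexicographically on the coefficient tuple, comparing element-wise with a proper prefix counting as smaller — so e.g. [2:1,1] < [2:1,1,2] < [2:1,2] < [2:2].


Minimal non-faces — 14 found among 9 rays, 18 max cones:

  • {0,3}:  v_{0} + v_{3} = 0  ⇒ sig = [2:]
  • {6,8}:  v_{6} + v_{8} = v_{5}  ⇒ sig = [2:1]
  • {7,8}:  v_{7} + v_{8} = v_{0}  ⇒ sig = [2:1]
  • {0,6}:  v_{0} + v_{6} = v_{5} + v_{7}  ⇒ sig = [2:1,1]
  • {2,8}:  v_{2} + v_{8} = v_{1} + v_{6}  ⇒ sig = [2:1,1]
  • {0,2}:  v_{0} + v_{2} = v_{1} + v_{6} + v_{7}  ⇒ sig = [2:1,1,1]
  • {3,8}:  v_{3} + v_{8} = v_{1} + v_{4} + v_{5}  ⇒ sig = [2:1,1,1]
  • {2,4}:  v_{2} + v_{4} = 2·v_{3} + v_{7}  ⇒ sig = [2:1,2]
  • {2,5}:  v_{2} + v_{5} = v_{1} + 2·v_{6}  ⇒ sig = [2:1,2]
  • {1,4,6}:  v_{1} + v_{4} + v_{6} = v_{3}  ⇒ sig = [3:1]
  • {3,5,7}:  v_{3} + v_{5} + v_{7} = v_{6}  ⇒ sig = [3:1]
  • {1,4,5,7}:  v_{1} + v_{4} + v_{5} + v_{7} = 0  ⇒ sig = [4:]
  • {0,1,4,5}:  v_{0} + v_{1} + v_{4} + v_{5} = v_{8}  ⇒ sig = [4:1]
  • {1,3,6,7}:  v_{1} + v_{3} + v_{6} + v_{7} = v_{2}  ⇒ sig = [4:1]

so the primitive-relation signature multiset is
{ [2:],  [2:1] ×2,  [2:1,1] ×2,  [2:1,1,1] ×2,  [2:1,2] ×2,  [3:1] ×2,  [4:],  [4:1] ×2 }


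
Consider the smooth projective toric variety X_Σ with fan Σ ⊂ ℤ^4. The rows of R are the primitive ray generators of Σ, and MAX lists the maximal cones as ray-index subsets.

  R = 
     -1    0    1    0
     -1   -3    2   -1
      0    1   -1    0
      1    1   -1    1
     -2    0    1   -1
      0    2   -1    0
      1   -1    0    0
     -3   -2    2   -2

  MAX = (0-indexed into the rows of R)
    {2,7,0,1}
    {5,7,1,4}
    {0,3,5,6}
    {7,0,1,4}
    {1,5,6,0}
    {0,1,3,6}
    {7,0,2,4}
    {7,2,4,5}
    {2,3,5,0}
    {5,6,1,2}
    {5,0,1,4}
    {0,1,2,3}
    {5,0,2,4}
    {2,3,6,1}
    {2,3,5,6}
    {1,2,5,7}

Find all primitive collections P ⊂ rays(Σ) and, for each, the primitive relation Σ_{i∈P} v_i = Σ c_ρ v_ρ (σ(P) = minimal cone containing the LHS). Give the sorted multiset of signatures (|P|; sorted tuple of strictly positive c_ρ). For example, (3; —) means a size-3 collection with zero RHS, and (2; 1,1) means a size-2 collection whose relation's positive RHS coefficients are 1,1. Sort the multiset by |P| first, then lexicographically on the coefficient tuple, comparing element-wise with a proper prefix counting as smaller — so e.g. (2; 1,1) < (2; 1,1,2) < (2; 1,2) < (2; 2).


Primitive collections (9):

  P = {3,4}:  v_{3} + v_{4} = v_{0} + v_{2}  →  sig = (2; 1,1)
  P = {4,6}:  v_{4} + v_{6} = v_{1} + v_{5}  →  sig = (2; 1,1)
  P = {3,7}:  v_{3} + v_{7} = v_{0} + v_{1} + 2·v_{2}  →  sig = (2; 1,1,2)
  P = {6,7}:  v_{6} + v_{7} = 2·v_{1} + v_{2} + v_{5}  →  sig = (2; 1,1,2)
  P = {0,2,6}:  v_{0} + v_{2} + v_{6} = 0  →  sig = (3; —)
  P = {1,3,5}:  v_{1} + v_{3} + v_{5} = 0  →  sig = (3; —)
  P = {1,2,4}:  v_{1} + v_{2} + v_{4} = v_{7}  →  sig = (3; 1)
  P = {0,5,7}:  v_{0} + v_{5} + v_{7} = 2·v_{4}  →  sig = (3; 2)
  P = {0,1,2,5}:  v_{0} + v_{1} + v_{2} + v_{5} = v_{4}  →  sig = (4; 1)

Hence PRS(X_Σ) =
    (2; 1,1)
    (2; 1,1)
    (2; 1,1,2)
    (2; 1,1,2)
    (3; —)
    (3; —)
    (3; 1)
    (3; 2)
    (4; 1)


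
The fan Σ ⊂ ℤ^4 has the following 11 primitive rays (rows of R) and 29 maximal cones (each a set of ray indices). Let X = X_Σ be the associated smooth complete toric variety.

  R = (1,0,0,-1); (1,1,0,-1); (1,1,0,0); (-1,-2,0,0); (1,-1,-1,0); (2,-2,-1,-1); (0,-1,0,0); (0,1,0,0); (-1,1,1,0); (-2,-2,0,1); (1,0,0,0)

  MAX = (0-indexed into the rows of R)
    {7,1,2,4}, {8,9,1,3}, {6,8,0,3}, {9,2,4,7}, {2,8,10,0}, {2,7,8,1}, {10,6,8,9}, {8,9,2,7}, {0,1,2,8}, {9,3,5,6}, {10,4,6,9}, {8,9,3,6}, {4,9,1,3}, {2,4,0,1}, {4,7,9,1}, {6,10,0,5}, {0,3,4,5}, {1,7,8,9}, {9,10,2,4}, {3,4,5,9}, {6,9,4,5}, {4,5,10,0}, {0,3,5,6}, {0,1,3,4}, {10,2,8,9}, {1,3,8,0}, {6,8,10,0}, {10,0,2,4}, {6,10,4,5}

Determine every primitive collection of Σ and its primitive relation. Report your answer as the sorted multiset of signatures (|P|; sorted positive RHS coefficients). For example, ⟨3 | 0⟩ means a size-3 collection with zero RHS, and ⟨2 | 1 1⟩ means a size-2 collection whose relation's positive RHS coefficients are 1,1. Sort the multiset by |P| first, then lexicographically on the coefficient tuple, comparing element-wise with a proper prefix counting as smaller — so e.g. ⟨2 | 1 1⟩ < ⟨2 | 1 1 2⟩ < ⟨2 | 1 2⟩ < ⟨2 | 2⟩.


Δ(Σ) — 11 vertices, 19 min non-faces:

  • {4,8}:  v_{4} + v_{8} = 0  so sig = ⟨2 | 0⟩
  • {6,7}:  v_{6} + v_{7} = 0  so sig = ⟨2 | 0⟩
  • {0,7}:  v_{0} + v_{7} = v_{1}  so sig = ⟨2 | 1⟩
  • {0,9}:  v_{0} + v_{9} = v_{3}  so sig = ⟨2 | 1⟩
  • {1,6}:  v_{1} + v_{6} = v_{0}  so sig = ⟨2 | 1⟩
  • {2,3}:  v_{2} + v_{3} = v_{6}  so sig = ⟨2 | 1⟩
  • {2,6}:  v_{2} + v_{6} = v_{10}  so sig = ⟨2 | 1⟩
  • {7,10}:  v_{7} + v_{10} = v_{2}  so sig = ⟨2 | 1⟩
  • {1,10}:  v_{1} + v_{10} = v_{0} + v_{2}  so sig = ⟨2 | 1 1⟩
  • {3,7}:  v_{3} + v_{7} = v_{1} + v_{9}  so sig = ⟨2 | 1 1⟩
  • {5,7}:  v_{5} + v_{7} = v_{0} + v_{4}  so sig = ⟨2 | 1 1⟩
  • {5,8}:  v_{5} + v_{8} = v_{0} + v_{6}  so sig = ⟨2 | 1 1⟩
  • {2,5}:  v_{2} + v_{5} = v_{0} + v_{4} + v_{10}  so sig = ⟨2 | 1 1 1⟩
  • {1,5}:  v_{1} + v_{5} = 2·v_{0} + v_{4}  so sig = ⟨2 | 1 2⟩
  • {3,10}:  v_{3} + v_{10} = 2·v_{6}  so sig = ⟨2 | 2⟩
  • {1,2,9}:  v_{1} + v_{2} + v_{9} = 0  so sig = ⟨3 | 0⟩
  • {0,4,6}:  v_{0} + v_{4} + v_{6} = v_{5}  so sig = ⟨3 | 1⟩
  • {3,4,6}:  v_{3} + v_{4} + v_{6} = v_{5} + v_{9}  so sig = ⟨3 | 1 1⟩
  • {5,9,10}:  v_{5} + v_{9} + v_{10} = v_{4} + 3·v_{6}  so sig = ⟨3 | 1 3⟩

Hence PRS(X_Σ) =
    ⟨2 | 0⟩
    ⟨2 | 0⟩
    ⟨2 | 1⟩
    ⟨2 | 1⟩
    ⟨2 | 1⟩
    ⟨2 | 1⟩
    ⟨2 | 1⟩
    ⟨2 | 1⟩
    ⟨2 | 1 1⟩
    ⟨2 | 1 1⟩
    ⟨2 | 1 1⟩
    ⟨2 | 1 1⟩
    ⟨2 | 1 1 1⟩
    ⟨2 | 1 2⟩
    ⟨2 | 2⟩
    ⟨3 | 0⟩
    ⟨3 | 1⟩
    ⟨3 | 1 1⟩
    ⟨3 | 1 3⟩
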